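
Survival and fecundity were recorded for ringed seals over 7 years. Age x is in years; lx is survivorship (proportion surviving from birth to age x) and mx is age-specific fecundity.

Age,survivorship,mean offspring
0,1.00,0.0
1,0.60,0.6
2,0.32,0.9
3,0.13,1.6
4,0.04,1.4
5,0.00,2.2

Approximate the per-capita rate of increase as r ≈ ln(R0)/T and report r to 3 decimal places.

R0 = Σ lx·mx = 0 + 0.36 + 0.288 + 0.208 + 0.056 + 0 = 0.912
Σ x·lx·mx = 1.784; T = 1.784/0.912 = 1.95614…
r ≈ ln(R0)/T = ln(0.912)/1.95614… = -0.04709… → -0.047

-0.047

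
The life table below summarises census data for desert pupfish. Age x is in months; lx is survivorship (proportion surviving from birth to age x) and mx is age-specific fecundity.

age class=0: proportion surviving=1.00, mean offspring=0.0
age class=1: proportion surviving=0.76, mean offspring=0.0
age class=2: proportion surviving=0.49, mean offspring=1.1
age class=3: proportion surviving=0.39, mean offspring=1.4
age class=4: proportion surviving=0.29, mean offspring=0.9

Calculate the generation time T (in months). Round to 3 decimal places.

2.793

lx·mx: 0, 0, 0.539, 0.546, 0.261 → R0 = 1.346
x·lx·mx: 0, 0, 1.078, 1.638, 1.044 → Σ = 3.76
T = 3.76 / 1.346 = 2.793462… → 2.793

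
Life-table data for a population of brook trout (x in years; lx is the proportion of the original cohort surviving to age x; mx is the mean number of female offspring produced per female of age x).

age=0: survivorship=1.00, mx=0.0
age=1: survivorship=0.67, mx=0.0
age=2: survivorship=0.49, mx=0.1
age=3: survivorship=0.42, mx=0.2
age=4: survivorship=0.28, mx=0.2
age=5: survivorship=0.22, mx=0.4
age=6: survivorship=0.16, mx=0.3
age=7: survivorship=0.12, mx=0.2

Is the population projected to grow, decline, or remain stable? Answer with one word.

R0 = Σ lx·mx = 0 + 0 + 0.049 + 0.084 + 0.056 + 0.088 + 0.048 + 0.024 = 0.349
R0 < 1, so the population is declining.

declining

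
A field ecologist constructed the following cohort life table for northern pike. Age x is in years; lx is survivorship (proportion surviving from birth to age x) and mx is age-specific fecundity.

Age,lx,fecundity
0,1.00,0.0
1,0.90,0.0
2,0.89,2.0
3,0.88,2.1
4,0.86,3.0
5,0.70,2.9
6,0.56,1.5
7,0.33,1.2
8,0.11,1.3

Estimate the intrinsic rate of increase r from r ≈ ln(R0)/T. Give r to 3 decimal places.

R0 = Σ lx·mx = 0 + 0 + 1.78 + 1.848 + 2.58 + 2.03 + 0.84 + 0.396 + 0.143 = 9.617
Σ x·lx·mx = 38.53; T = 38.53/9.617 = 4.00645…
r ≈ ln(R0)/T = ln(9.617)/4.00645… = 0.56497… → 0.565

0.565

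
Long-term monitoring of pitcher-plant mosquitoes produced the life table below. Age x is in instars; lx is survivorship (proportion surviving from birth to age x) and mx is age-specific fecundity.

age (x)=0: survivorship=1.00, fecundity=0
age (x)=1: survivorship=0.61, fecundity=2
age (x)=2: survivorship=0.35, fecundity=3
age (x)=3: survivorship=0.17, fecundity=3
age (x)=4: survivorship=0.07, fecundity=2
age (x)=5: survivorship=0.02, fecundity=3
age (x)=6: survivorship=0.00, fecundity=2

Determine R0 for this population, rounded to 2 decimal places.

lx·mx by age: 0, 1.22, 1.05, 0.51, 0.14, 0.06, 0
R0 = Σ lx·mx = 2.98 → 2.98

2.98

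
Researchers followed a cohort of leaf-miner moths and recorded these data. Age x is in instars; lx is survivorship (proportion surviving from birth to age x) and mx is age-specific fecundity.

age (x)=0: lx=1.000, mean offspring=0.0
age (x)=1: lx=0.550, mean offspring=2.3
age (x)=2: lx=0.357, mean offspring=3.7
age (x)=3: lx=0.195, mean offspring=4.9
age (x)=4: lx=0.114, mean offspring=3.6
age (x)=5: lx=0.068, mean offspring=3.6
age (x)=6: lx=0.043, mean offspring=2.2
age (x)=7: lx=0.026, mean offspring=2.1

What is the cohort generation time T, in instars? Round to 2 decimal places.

lx·mx: 0, 1.265, 1.3209, 0.9555, 0.4104, 0.2448, 0.0946, 0.0546 → R0 = 4.3458
x·lx·mx: 0, 1.265, 2.6418, 2.8665, 1.6416, 1.224, 0.5676, 0.3822 → Σ = 10.5887
T = 10.5887 / 4.3458 = 2.436536… → 2.44

2.44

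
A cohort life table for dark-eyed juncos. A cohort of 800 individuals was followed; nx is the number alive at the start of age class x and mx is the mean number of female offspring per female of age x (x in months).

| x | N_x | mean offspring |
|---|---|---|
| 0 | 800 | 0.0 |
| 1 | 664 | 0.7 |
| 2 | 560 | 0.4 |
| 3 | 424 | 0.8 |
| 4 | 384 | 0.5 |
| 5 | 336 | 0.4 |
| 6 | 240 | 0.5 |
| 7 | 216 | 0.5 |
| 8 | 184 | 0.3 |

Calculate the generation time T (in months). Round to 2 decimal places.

3.23

lx = nx/n0 = nx/800: 1, 0.83, 0.7, 0.53, 0.48, 0.42, 0.3, 0.27, 0.23
lx·mx: 0, 0.581, 0.28, 0.424, 0.24, 0.168, 0.15, 0.135, 0.069 → R0 = 2.047
x·lx·mx: 0, 0.581, 0.56, 1.272, 0.96, 0.84, 0.9, 0.945, 0.552 → Σ = 6.61
T = 6.61 / 2.047 = 3.229116… → 3.23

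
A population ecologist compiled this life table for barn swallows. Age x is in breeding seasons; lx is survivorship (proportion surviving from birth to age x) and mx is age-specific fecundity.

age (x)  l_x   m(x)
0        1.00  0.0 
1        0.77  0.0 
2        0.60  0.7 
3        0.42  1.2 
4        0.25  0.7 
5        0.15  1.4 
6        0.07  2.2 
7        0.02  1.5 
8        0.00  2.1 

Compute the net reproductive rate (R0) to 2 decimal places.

lx·mx by age: 0, 0, 0.42, 0.504, 0.175, 0.21, 0.154, 0.03, 0
R0 = Σ lx·mx = 1.493 → 1.49

1.49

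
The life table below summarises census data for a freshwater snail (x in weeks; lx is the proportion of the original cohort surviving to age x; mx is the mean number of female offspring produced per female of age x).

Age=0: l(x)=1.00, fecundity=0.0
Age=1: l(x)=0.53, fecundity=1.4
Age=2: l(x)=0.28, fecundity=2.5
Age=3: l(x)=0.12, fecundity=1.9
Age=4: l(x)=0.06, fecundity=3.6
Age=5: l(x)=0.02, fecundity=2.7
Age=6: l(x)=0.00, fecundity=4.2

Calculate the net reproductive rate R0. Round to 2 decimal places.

1.94

lx·mx by age: 0, 0.742, 0.7, 0.228, 0.216, 0.054, 0
R0 = Σ lx·mx = 1.94 → 1.94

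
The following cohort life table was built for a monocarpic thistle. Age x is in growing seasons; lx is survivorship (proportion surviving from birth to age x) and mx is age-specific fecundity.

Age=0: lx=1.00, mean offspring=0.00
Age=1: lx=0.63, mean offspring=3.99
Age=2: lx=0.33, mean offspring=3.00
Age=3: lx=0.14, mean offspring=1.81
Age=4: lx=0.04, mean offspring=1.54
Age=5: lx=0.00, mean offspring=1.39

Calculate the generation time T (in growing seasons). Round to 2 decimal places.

1.44

lx·mx: 0, 2.5137, 0.99, 0.2534, 0.0616, 0 → R0 = 3.8187
x·lx·mx: 0, 2.5137, 1.98, 0.7602, 0.2464, 0 → Σ = 5.5003
T = 5.5003 / 3.8187 = 1.440359… → 1.44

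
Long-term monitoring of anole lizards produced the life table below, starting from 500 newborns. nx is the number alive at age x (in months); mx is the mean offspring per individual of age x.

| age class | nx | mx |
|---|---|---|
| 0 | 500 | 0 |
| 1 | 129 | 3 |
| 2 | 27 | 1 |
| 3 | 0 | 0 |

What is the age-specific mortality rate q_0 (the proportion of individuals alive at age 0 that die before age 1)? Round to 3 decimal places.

lx = nx/n0 = nx/500: 1, 0.258, 0.054, 0
q_0 = (l_0 − l_1) / l_0 = (1 − 0.258) / 1
     = 0.742 / 1 = 0.742 → 0.742

0.742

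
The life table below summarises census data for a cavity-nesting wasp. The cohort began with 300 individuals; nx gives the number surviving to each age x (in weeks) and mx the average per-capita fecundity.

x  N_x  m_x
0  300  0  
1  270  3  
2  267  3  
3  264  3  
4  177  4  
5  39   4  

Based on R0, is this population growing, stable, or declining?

growing

lx = nx/n0 = nx/300: 1, 0.9, 0.89, 0.88, 0.59, 0.13
R0 = Σ lx·mx = 0 + 2.7 + 2.67 + 2.64 + 2.36 + 0.52 = 10.89
R0 > 1, so the population is growing.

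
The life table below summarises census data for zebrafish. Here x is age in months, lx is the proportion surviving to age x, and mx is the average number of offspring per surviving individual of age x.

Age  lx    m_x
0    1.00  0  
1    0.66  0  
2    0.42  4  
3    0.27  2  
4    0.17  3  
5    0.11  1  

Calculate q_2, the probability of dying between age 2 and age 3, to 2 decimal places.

q_2 = (l_2 − l_3) / l_2 = (0.42 − 0.27) / 0.42
     = 0.15 / 0.42 = 0.357143… → 0.36

0.36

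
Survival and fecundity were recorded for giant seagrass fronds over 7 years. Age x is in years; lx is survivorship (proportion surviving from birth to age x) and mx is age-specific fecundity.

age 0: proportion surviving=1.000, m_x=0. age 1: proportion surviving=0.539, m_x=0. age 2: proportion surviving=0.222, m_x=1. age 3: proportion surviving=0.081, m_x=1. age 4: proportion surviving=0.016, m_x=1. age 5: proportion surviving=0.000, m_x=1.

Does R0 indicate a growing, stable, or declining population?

R0 = Σ lx·mx = 0 + 0 + 0.222 + 0.081 + 0.016 + 0 = 0.319
R0 < 1, so the population is declining.

declining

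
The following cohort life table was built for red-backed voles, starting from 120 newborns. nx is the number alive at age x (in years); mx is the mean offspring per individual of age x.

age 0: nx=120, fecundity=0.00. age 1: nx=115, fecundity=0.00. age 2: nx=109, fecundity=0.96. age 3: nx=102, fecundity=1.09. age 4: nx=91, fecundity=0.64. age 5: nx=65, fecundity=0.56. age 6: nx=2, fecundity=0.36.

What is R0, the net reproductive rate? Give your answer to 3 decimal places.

2.593

lx = nx/n0 = nx/120: 1, 0.95833…, 0.90833…, 0.85, 0.75833…, 0.54167…, 0.01667…
lx·mx by age: 0, 0, 0.872…, 0.9265, 0.485333…, 0.303333…, 0.006…
R0 = Σ lx·mx = 2.593167… → 2.593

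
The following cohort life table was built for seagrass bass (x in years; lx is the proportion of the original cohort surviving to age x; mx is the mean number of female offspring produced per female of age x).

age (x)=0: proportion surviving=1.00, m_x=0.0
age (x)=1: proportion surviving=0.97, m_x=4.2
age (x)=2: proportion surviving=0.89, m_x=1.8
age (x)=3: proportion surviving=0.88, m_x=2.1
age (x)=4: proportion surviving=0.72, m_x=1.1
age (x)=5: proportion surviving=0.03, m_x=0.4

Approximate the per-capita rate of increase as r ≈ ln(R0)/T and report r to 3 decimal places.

1.100

R0 = Σ lx·mx = 0 + 4.074 + 1.602 + 1.848 + 0.792 + 0.012 = 8.328
Σ x·lx·mx = 16.05; T = 16.05/8.328 = 1.92723…
r ≈ ln(R0)/T = ln(8.328)/1.92723… = 1.09983… → 1.100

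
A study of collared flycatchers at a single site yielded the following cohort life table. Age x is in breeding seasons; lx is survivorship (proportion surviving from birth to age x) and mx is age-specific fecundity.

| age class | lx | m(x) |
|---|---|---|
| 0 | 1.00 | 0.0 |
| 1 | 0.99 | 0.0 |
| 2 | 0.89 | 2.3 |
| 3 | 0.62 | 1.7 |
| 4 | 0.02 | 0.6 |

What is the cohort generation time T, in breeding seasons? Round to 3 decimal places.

lx·mx: 0, 0, 2.047, 1.054, 0.012 → R0 = 3.113
x·lx·mx: 0, 0, 4.094, 3.162, 0.048 → Σ = 7.304
T = 7.304 / 3.113 = 2.34629… → 2.346

2.346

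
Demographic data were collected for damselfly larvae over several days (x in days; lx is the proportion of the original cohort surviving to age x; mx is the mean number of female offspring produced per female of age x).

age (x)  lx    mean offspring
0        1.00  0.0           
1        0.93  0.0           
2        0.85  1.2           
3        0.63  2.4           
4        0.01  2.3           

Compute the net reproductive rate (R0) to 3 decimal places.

lx·mx by age: 0, 0, 1.02, 1.512, 0.023
R0 = Σ lx·mx = 2.555 → 2.555

2.555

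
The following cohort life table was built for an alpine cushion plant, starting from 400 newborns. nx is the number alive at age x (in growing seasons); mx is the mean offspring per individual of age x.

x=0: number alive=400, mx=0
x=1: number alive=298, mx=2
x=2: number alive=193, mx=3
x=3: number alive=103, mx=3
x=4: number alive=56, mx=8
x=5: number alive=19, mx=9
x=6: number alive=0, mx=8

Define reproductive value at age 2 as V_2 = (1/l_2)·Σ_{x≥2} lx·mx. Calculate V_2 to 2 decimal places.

lx = nx/n0 = nx/400: 1, 0.745, 0.4825, 0.2575, 0.14, 0.0475, 0
lx·mx for x ≥ 2: 1.4475, 0.7725, 1.12, 0.4275, 0 → sum = 3.7675
V_2 = 3.7675 / l_2 = 3.7675 / 0.4825 = 7.80829… → 7.81

7.81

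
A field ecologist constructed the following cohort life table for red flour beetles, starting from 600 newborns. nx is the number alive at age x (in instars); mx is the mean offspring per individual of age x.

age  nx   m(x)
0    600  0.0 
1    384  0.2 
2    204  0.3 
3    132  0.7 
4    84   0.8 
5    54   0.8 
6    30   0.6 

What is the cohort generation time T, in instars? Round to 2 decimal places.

2.98

lx = nx/n0 = nx/600: 1, 0.64, 0.34, 0.22, 0.14, 0.09, 0.05
lx·mx: 0, 0.128, 0.102, 0.154, 0.112, 0.072, 0.03 → R0 = 0.598
x·lx·mx: 0, 0.128, 0.204, 0.462, 0.448, 0.36, 0.18 → Σ = 1.782
T = 1.782 / 0.598 = 2.979933… → 2.98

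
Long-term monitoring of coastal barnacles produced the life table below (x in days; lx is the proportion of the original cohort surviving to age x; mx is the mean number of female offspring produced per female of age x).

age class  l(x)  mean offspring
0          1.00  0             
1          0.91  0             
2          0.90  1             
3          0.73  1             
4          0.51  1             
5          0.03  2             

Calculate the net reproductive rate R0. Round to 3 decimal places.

2.200

lx·mx by age: 0, 0, 0.9, 0.73, 0.51, 0.06
R0 = Σ lx·mx = 2.2 → 2.200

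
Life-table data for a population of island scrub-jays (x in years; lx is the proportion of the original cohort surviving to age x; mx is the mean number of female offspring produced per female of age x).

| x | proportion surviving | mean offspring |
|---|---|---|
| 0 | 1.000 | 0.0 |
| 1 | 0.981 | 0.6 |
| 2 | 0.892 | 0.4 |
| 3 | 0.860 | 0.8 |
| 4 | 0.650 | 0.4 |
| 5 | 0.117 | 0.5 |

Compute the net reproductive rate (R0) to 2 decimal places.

lx·mx by age: 0, 0.5886, 0.3568, 0.688, 0.26, 0.0585
R0 = Σ lx·mx = 1.9519 → 1.95

1.95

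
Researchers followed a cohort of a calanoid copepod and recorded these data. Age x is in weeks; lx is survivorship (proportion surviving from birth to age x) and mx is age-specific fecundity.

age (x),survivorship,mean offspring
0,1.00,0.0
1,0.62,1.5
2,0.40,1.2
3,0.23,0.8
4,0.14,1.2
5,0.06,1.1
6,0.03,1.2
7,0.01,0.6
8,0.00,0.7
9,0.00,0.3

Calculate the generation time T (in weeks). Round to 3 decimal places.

1.980

lx·mx: 0, 0.93, 0.48, 0.184, 0.168, 0.066, 0.036, 0.006, 0, 0 → R0 = 1.87
x·lx·mx: 0, 0.93, 0.96, 0.552, 0.672, 0.33, 0.216, 0.042, 0, 0 → Σ = 3.702
T = 3.702 / 1.87 = 1.979679… → 1.980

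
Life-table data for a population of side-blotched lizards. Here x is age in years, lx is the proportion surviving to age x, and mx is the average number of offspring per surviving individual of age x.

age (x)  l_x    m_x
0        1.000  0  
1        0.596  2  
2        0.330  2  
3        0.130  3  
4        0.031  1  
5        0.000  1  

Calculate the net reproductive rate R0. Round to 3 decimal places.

2.273

lx·mx by age: 0, 1.192, 0.66, 0.39, 0.031, 0
R0 = Σ lx·mx = 2.273 → 2.273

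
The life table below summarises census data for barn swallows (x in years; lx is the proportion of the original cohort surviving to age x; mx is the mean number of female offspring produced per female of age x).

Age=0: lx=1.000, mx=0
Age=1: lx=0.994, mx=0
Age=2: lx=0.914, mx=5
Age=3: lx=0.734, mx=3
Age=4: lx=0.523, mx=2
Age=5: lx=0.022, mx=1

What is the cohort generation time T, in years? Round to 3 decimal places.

lx·mx: 0, 0, 4.57, 2.202, 1.046, 0.022 → R0 = 7.84
x·lx·mx: 0, 0, 9.14, 6.606, 4.184, 0.11 → Σ = 20.04
T = 20.04 / 7.84 = 2.556122… → 2.556

2.556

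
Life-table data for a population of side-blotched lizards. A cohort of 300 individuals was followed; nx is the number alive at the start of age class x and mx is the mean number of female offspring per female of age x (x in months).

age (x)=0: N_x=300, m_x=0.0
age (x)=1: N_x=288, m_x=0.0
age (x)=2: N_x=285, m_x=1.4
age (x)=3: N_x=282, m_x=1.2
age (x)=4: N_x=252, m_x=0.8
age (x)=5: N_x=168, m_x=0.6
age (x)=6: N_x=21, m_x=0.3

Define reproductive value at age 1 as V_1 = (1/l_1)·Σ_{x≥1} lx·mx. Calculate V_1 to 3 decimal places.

3.632

lx = nx/n0 = nx/300: 1, 0.96, 0.95, 0.94, 0.84, 0.56, 0.07
lx·mx for x ≥ 1: 0, 1.33, 1.128, 0.672, 0.336, 0.021 → sum = 3.487
V_1 = 3.487 / l_1 = 3.487 / 0.96 = 3.632292… → 3.632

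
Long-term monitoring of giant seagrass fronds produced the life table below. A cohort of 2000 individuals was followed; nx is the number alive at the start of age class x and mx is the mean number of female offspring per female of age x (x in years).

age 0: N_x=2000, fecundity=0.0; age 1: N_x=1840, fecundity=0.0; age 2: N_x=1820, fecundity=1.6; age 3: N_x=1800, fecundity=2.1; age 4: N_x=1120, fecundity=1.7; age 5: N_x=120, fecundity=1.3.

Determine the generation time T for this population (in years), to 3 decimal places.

2.920

lx = nx/n0 = nx/2000: 1, 0.92, 0.91, 0.9, 0.56, 0.06
lx·mx: 0, 0, 1.456, 1.89, 0.952, 0.078 → R0 = 4.376
x·lx·mx: 0, 0, 2.912, 5.67, 3.808, 0.39 → Σ = 12.78
T = 12.78 / 4.376 = 2.920475… → 2.920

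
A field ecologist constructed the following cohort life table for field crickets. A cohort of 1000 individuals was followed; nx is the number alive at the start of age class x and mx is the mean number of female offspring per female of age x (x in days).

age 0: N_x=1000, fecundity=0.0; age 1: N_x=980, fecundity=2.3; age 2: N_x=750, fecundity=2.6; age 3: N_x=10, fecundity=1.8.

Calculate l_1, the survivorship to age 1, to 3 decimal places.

0.980

l_1 = n_1/n_0 = 980/1000 = 0.98 → 0.980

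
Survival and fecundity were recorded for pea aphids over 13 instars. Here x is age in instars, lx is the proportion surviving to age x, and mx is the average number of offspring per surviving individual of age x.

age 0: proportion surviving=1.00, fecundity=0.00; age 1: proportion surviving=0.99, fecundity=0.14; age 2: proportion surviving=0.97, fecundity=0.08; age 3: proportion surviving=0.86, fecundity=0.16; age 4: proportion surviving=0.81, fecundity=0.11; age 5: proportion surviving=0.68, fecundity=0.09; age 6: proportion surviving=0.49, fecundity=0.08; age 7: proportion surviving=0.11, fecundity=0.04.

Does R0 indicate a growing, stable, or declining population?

R0 = Σ lx·mx = 0 + 0.1386 + 0.0776 + 0.1376 + 0.0891 + 0.0612 + 0.0392 + 0.0044 = 0.5477
R0 < 1, so the population is declining.

declining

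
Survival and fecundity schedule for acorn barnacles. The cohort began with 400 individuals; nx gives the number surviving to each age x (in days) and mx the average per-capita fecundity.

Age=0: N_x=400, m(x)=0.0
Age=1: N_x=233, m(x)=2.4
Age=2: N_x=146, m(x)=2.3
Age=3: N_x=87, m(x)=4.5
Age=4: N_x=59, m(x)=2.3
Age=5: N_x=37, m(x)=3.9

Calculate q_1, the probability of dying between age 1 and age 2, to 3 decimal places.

0.373

lx = nx/n0 = nx/400: 1, 0.5825, 0.365, 0.2175, 0.1475, 0.0925
q_1 = (l_1 − l_2) / l_1 = (0.5825 − 0.365) / 0.5825
     = 0.2175 / 0.5825 = 0.373391… → 0.373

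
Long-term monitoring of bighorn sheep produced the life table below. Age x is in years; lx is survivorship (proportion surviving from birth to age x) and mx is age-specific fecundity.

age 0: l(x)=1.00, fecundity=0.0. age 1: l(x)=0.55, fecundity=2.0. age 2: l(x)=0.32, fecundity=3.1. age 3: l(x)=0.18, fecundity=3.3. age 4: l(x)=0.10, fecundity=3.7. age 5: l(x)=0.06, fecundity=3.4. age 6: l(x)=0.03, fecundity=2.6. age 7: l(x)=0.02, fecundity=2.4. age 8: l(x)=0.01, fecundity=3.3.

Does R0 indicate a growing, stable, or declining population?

growing

R0 = Σ lx·mx = 0 + 1.1 + 0.992 + 0.594 + 0.37 + 0.204 + 0.078 + 0.048 + 0.033 = 3.419
R0 > 1, so the population is growing.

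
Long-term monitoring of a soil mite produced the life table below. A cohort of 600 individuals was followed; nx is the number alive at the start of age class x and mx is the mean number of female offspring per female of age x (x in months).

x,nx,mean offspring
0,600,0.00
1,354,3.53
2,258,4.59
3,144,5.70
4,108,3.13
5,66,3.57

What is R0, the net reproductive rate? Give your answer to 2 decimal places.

lx = nx/n0 = nx/600: 1, 0.59, 0.43, 0.24, 0.18, 0.11
lx·mx by age: 0, 2.0827, 1.9737, 1.368, 0.5634, 0.3927
R0 = Σ lx·mx = 6.3805 → 6.38

6.38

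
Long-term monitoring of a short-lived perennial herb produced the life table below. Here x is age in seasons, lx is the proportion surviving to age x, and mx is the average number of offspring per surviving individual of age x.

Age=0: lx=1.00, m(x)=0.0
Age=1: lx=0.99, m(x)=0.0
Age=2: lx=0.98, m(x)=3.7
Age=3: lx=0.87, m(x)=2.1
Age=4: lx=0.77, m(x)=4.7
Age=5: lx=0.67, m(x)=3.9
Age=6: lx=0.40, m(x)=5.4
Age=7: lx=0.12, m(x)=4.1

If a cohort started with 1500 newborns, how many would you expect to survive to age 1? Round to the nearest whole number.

1485

Expected survivors = N0 · l_1 = 1500 × 0.99 = 1485 → 1485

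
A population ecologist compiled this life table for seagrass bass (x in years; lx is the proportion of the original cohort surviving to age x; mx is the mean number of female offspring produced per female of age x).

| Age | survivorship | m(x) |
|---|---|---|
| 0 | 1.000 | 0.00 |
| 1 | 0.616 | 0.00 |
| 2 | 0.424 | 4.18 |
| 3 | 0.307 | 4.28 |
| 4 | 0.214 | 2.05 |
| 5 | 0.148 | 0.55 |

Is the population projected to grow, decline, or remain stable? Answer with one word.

growing

R0 = Σ lx·mx = 0 + 0 + 1.77232 + 1.31396 + 0.4387 + 0.0814 = 3.60638
R0 > 1, so the population is growing.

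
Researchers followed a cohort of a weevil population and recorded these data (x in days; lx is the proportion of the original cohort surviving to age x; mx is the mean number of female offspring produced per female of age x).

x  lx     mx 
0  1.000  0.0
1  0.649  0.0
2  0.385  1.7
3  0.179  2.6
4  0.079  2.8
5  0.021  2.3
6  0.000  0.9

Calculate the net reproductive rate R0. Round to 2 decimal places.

1.39

lx·mx by age: 0, 0, 0.6545, 0.4654, 0.2212, 0.0483, 0
R0 = Σ lx·mx = 1.3894 → 1.39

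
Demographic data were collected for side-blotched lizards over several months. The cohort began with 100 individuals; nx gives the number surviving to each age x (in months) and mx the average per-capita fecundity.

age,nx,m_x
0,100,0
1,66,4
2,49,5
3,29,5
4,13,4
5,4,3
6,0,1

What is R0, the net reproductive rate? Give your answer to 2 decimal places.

7.18

lx = nx/n0 = nx/100: 1, 0.66, 0.49, 0.29, 0.13, 0.04, 0
lx·mx by age: 0, 2.64, 2.45, 1.45, 0.52, 0.12, 0
R0 = Σ lx·mx = 7.18 → 7.18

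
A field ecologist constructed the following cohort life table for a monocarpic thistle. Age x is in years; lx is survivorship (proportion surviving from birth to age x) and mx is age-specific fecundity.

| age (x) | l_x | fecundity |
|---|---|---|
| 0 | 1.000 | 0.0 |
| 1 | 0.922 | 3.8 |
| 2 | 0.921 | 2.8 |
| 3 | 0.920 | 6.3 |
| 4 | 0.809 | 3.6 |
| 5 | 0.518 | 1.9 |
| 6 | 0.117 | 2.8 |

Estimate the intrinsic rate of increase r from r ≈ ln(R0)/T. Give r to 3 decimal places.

1.004

R0 = Σ lx·mx = 0 + 3.5036 + 2.5788 + 5.796 + 2.9124 + 0.9842 + 0.3276 = 16.1026
Σ x·lx·mx = 44.5854; T = 44.5854/16.1026 = 2.76883…
r ≈ ln(R0)/T = ln(16.1026)/2.76883… = 1.00367… → 1.004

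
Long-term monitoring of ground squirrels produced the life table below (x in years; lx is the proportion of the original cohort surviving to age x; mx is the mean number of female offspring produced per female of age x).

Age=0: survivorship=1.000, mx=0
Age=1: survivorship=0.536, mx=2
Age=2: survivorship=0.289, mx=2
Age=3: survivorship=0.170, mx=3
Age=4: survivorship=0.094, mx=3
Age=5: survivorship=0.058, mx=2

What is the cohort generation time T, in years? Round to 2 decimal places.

2.14

lx·mx: 0, 1.072, 0.578, 0.51, 0.282, 0.116 → R0 = 2.558
x·lx·mx: 0, 1.072, 1.156, 1.53, 1.128, 0.58 → Σ = 5.466
T = 5.466 / 2.558 = 2.136826… → 2.14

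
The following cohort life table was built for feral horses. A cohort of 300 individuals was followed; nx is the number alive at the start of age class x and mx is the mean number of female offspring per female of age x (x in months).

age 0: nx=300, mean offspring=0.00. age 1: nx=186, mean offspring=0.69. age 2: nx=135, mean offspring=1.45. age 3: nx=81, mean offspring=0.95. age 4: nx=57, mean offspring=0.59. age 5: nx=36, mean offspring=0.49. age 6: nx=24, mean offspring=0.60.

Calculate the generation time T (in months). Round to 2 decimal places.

2.27

lx = nx/n0 = nx/300: 1, 0.62, 0.45, 0.27, 0.19, 0.12, 0.08
lx·mx: 0, 0.4278, 0.6525, 0.2565, 0.1121, 0.0588, 0.048 → R0 = 1.5557
x·lx·mx: 0, 0.4278, 1.305, 0.7695, 0.4484, 0.294, 0.288 → Σ = 3.5327
T = 3.5327 / 1.5557 = 2.270811… → 2.27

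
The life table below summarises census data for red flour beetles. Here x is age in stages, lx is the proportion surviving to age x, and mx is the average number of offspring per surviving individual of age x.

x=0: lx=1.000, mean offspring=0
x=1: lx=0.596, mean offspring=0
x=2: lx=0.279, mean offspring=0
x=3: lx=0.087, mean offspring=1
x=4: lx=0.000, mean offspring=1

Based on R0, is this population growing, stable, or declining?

R0 = Σ lx·mx = 0 + 0 + 0 + 0.087 + 0 = 0.087
R0 < 1, so the population is declining.

declining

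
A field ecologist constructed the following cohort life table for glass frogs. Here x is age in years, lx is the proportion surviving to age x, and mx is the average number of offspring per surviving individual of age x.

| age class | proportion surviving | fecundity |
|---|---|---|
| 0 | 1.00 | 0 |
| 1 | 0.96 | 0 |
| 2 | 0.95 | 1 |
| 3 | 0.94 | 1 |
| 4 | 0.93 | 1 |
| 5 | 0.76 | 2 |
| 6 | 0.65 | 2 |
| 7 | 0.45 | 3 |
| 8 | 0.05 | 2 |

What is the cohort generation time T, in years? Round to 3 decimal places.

4.808

lx·mx: 0, 0, 0.95, 0.94, 0.93, 1.52, 1.3, 1.35, 0.1 → R0 = 7.09
x·lx·mx: 0, 0, 1.9, 2.82, 3.72, 7.6, 7.8, 9.45, 0.8 → Σ = 34.09
T = 34.09 / 7.09 = 4.808181… → 4.808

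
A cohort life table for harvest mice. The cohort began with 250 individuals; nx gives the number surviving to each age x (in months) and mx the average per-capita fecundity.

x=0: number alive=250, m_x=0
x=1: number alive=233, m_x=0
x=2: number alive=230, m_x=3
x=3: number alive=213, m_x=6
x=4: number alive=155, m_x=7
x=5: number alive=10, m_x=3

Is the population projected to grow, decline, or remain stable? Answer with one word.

growing

lx = nx/n0 = nx/250: 1, 0.932, 0.92, 0.852, 0.62, 0.04
R0 = Σ lx·mx = 0 + 0 + 2.76 + 5.112 + 4.34 + 0.12 = 12.332
R0 > 1, so the population is growing.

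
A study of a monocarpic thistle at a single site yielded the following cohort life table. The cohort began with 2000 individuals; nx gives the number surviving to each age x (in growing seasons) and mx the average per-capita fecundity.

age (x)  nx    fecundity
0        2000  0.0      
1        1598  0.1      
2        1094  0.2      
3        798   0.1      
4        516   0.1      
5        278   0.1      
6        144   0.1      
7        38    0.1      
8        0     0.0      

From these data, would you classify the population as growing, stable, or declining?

lx = nx/n0 = nx/2000: 1, 0.799, 0.547, 0.399, 0.258, 0.139, 0.072, 0.019, 0
R0 = Σ lx·mx = 0 + 0.0799 + 0.1094 + 0.0399 + 0.0258 + 0.0139 + 0.0072 + 0.0019 + 0 = 0.278
R0 < 1, so the population is declining.

declining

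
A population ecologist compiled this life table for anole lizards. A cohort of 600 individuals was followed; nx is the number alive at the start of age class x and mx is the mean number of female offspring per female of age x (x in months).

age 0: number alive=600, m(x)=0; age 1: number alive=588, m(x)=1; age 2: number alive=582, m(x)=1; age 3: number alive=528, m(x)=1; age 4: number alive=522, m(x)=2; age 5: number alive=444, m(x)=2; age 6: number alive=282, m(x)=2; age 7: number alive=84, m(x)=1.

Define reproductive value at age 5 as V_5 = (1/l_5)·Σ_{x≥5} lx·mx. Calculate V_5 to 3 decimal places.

3.459

lx = nx/n0 = nx/600: 1, 0.98, 0.97, 0.88, 0.87, 0.74, 0.47, 0.14
lx·mx for x ≥ 5: 1.48, 0.94, 0.14 → sum = 2.56
V_5 = 2.56 / l_5 = 2.56 / 0.74 = 3.459459… → 3.459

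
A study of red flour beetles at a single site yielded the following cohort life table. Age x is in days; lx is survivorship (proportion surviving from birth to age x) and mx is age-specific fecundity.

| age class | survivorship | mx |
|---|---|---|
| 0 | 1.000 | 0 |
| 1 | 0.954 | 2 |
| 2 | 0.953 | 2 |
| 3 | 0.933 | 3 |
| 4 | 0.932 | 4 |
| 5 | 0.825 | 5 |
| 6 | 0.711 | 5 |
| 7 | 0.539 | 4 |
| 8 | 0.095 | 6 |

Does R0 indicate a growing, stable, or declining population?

growing

R0 = Σ lx·mx = 0 + 1.908 + 1.906 + 2.799 + 3.728 + 4.125 + 3.555 + 2.156 + 0.57 = 20.747
R0 > 1, so the population is growing.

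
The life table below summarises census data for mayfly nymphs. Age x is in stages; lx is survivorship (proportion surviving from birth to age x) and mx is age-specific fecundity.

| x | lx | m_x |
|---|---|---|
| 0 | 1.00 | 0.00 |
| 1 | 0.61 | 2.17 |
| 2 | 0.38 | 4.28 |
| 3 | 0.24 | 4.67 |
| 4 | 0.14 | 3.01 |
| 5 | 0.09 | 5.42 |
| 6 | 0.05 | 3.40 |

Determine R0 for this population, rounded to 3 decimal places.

lx·mx by age: 0, 1.3237, 1.6264, 1.1208, 0.4214, 0.4878, 0.17
R0 = Σ lx·mx = 5.1501 → 5.150

5.150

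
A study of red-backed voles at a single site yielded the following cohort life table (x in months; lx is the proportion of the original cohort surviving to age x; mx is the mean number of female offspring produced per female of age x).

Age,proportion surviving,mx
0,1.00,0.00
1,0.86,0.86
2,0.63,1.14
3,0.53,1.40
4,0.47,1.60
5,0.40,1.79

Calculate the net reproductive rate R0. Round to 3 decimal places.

lx·mx by age: 0, 0.7396, 0.7182, 0.742, 0.752, 0.716
R0 = Σ lx·mx = 3.6678 → 3.668

3.668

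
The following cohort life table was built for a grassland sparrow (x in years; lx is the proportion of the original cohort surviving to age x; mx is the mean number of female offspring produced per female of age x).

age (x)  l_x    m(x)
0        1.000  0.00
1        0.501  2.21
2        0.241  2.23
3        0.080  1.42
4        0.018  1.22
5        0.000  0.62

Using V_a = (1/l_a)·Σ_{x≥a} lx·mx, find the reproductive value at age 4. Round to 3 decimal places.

1.220

lx·mx for x ≥ 4: 0.02196, 0 → sum = 0.02196
V_4 = 0.02196 / l_4 = 0.02196 / 0.018 = 1.22 → 1.220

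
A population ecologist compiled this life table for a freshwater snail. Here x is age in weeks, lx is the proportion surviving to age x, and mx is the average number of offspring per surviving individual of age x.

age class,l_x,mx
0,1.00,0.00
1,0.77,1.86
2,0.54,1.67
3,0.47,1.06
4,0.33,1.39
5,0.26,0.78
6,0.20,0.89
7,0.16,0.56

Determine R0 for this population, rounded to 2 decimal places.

lx·mx by age: 0, 1.4322, 0.9018, 0.4982, 0.4587, 0.2028, 0.178, 0.0896
R0 = Σ lx·mx = 3.7613 → 3.76

3.76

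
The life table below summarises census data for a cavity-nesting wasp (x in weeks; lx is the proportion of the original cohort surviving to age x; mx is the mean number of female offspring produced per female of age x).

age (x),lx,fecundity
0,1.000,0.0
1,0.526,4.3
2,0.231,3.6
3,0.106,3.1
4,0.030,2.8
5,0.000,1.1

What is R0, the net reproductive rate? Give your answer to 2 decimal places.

3.51

lx·mx by age: 0, 2.2618, 0.8316, 0.3286, 0.084, 0
R0 = Σ lx·mx = 3.506 → 3.51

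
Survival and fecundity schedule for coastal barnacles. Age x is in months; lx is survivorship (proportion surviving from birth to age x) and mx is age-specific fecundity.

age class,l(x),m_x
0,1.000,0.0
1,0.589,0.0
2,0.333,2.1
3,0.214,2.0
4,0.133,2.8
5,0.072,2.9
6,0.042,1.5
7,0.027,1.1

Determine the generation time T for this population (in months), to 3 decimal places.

lx·mx: 0, 0, 0.6993, 0.428, 0.3724, 0.2088, 0.063, 0.0297 → R0 = 1.8012
x·lx·mx: 0, 0, 1.3986, 1.284, 1.4896, 1.044, 0.378, 0.2079 → Σ = 5.8021
T = 5.8021 / 1.8012 = 3.221241… → 3.221

3.221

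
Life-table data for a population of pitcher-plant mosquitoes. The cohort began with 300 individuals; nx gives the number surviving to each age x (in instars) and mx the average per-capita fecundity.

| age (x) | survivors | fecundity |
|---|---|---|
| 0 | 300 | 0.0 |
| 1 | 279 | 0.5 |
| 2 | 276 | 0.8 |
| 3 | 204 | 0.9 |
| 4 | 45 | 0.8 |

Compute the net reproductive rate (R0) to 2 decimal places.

lx = nx/n0 = nx/300: 1, 0.93, 0.92, 0.68, 0.15
lx·mx by age: 0, 0.465, 0.736, 0.612, 0.12
R0 = Σ lx·mx = 1.933 → 1.93

1.93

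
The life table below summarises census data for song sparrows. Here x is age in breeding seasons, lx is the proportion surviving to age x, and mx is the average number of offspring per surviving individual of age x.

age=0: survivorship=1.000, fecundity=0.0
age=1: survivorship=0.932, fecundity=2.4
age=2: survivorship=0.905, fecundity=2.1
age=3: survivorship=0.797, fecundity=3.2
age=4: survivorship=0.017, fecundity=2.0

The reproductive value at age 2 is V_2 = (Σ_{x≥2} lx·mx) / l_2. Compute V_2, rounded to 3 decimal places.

4.956

lx·mx for x ≥ 2: 1.9005, 2.5504, 0.034 → sum = 4.4849
V_2 = 4.4849 / l_2 = 4.4849 / 0.905 = 4.955691… → 4.956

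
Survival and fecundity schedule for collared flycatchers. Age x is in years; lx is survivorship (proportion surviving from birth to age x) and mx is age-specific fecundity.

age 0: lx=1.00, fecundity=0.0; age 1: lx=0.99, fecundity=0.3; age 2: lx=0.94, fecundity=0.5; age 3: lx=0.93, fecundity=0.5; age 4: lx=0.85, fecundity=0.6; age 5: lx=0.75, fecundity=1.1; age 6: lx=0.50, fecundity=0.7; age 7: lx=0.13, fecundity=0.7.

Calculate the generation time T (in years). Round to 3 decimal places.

lx·mx: 0, 0.297, 0.47, 0.465, 0.51, 0.825, 0.35, 0.091 → R0 = 3.008
x·lx·mx: 0, 0.297, 0.94, 1.395, 2.04, 4.125, 2.1, 0.637 → Σ = 11.534
T = 11.534 / 3.008 = 3.834441… → 3.834

3.834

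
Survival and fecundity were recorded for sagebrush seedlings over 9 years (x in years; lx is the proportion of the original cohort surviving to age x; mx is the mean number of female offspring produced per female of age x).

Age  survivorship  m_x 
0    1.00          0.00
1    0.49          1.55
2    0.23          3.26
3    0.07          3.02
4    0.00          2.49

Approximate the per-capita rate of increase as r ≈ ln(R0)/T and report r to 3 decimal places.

R0 = Σ lx·mx = 0 + 0.7595 + 0.7498 + 0.2114 + 0 = 1.7207
Σ x·lx·mx = 2.8933; T = 2.8933/1.7207 = 1.68147…
r ≈ ln(R0)/T = ln(1.7207)/1.68147… = 0.32277… → 0.323

0.323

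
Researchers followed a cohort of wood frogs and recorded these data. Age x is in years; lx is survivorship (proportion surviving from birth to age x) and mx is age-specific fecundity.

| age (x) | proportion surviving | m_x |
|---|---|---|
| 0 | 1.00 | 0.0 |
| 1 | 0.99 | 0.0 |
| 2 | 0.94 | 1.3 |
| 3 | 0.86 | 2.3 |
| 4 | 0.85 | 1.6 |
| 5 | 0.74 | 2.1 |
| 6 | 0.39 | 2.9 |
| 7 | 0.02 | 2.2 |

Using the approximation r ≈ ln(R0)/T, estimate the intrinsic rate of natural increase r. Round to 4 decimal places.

0.5048

R0 = Σ lx·mx = 0 + 0 + 1.222 + 1.978 + 1.36 + 1.554 + 1.131 + 0.044 = 7.289
Σ x·lx·mx = 28.682; T = 28.682/7.289 = 3.93497…
r ≈ ln(R0)/T = ln(7.289)/3.93497… = 0.504798… → 0.5048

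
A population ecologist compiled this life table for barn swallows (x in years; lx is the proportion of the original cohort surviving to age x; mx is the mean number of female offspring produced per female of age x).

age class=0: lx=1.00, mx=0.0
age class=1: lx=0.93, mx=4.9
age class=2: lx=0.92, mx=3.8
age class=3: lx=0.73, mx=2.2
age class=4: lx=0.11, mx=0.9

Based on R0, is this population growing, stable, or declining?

growing

R0 = Σ lx·mx = 0 + 4.557 + 3.496 + 1.606 + 0.099 = 9.758
R0 > 1, so the population is growing.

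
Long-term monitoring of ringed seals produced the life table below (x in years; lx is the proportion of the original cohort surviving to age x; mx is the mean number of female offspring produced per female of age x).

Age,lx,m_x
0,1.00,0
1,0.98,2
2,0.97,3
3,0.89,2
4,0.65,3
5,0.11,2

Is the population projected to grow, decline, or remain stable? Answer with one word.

growing

R0 = Σ lx·mx = 0 + 1.96 + 2.91 + 1.78 + 1.95 + 0.22 = 8.82
R0 > 1, so the population is growing.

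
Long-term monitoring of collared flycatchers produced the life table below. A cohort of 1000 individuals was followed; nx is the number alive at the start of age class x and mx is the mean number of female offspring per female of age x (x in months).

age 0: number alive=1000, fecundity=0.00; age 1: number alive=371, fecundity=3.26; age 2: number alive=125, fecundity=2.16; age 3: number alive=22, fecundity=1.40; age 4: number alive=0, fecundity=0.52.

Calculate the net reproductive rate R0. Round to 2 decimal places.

1.51

lx = nx/n0 = nx/1000: 1, 0.371, 0.125, 0.022, 0
lx·mx by age: 0, 1.20946, 0.27, 0.0308, 0
R0 = Σ lx·mx = 1.51026 → 1.51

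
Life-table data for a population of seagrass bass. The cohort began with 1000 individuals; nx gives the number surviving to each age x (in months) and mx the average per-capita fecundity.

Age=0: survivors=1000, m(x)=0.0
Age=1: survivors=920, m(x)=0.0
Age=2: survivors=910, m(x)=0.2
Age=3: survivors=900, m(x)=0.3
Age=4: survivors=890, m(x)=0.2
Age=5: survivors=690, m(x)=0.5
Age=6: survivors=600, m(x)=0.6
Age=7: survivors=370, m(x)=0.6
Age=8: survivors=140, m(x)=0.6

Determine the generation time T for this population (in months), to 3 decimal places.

4.873

lx = nx/n0 = nx/1000: 1, 0.92, 0.91, 0.9, 0.89, 0.69, 0.6, 0.37, 0.14
lx·mx: 0, 0, 0.182, 0.27, 0.178, 0.345, 0.36, 0.222, 0.084 → R0 = 1.641
x·lx·mx: 0, 0, 0.364, 0.81, 0.712, 1.725, 2.16, 1.554, 0.672 → Σ = 7.997
T = 7.997 / 1.641 = 4.873248… → 4.873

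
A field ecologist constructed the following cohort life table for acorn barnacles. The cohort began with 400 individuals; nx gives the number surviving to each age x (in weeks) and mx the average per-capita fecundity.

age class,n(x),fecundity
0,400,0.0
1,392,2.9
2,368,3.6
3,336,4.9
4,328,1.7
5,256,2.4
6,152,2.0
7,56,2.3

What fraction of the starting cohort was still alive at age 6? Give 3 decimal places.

0.380

l_6 = n_6/n_0 = 152/400 = 0.38 → 0.380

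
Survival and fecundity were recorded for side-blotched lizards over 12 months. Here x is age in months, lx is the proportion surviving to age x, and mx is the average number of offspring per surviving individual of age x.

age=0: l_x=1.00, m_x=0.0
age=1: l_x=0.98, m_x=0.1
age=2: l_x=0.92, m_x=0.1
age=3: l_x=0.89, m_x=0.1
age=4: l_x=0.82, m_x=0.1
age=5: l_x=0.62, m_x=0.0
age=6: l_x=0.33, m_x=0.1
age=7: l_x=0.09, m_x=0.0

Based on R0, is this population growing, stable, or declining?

declining

R0 = Σ lx·mx = 0 + 0.098 + 0.092 + 0.089 + 0.082 + 0 + 0.033 + 0 = 0.394
R0 < 1, so the population is declining.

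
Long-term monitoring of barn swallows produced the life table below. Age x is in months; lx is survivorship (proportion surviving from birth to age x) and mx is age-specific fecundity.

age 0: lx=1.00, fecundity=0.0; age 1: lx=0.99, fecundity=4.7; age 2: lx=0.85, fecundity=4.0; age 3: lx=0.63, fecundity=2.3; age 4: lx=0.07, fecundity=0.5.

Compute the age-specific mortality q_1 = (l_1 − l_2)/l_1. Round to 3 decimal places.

q_1 = (l_1 − l_2) / l_1 = (0.99 − 0.85) / 0.99
     = 0.14 / 0.99 = 0.141414… → 0.141

0.141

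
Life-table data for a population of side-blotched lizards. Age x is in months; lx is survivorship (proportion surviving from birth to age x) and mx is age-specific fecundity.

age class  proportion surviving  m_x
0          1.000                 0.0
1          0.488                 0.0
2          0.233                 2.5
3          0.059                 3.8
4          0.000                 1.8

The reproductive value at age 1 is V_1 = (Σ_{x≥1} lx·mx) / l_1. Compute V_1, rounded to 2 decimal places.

1.65

lx·mx for x ≥ 1: 0, 0.5825, 0.2242, 0 → sum = 0.8067
V_1 = 0.8067 / l_1 = 0.8067 / 0.488 = 1.653074… → 1.65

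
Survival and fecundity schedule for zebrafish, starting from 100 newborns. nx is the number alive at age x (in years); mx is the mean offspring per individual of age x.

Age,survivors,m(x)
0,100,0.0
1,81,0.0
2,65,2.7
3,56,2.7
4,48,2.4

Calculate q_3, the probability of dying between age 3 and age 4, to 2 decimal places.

lx = nx/n0 = nx/100: 1, 0.81, 0.65, 0.56, 0.48
q_3 = (l_3 − l_4) / l_3 = (0.56 − 0.48) / 0.56
     = 0.08 / 0.56 = 0.142857… → 0.14

0.14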